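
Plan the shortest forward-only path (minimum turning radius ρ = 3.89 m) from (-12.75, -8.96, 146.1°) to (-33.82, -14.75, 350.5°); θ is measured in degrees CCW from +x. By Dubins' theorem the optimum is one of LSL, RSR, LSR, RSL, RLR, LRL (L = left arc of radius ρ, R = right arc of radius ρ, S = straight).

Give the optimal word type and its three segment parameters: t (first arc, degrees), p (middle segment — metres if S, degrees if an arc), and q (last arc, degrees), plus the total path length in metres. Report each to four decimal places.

Let ψ = atan2(Δy, Δx) = atan2(-5.79, -21.07) = -164.6345° be the start→goal bearing.
Normalize: d = |goal − start| / ρ = 21.851064/3.89 = 5.617240, α = (θ_start − ψ) mod 360° = 310.7345° = 5.423340 rad, β = (θ_goal − ψ) mod 360° = 155.1345° = 2.707608 rad.
Common terms: sin α = -0.757742, cos α = 0.652555, sin β = 0.420490, cos β = -0.907297, cos(α−β) = -0.910684, d² = 31.553387. Work in radians in the unit-radius frame; every candidate has L = ρ·(t + p + q).
LSL: p² = 2 + d² − 2cos(α−β) + 2d(sin α − sin β) = 22.137938; p = √p² = 4.705097; φ = atan2(cos β − cos α, d + sin α − sin β) = -0.337918 rad; t = (φ − α) mod 2π = 0.521927 rad, q = (β − φ) mod 2π = 3.045526 rad → L = 3.89·(0.521927 + 4.705097 + 3.045526) = 3.89·8.272550 = 32.180219 m
RSR: p² = 2 + d² − 2cos(α−β) + 2d(sin β − sin α) = 48.611570; p = √p² = 6.972200; φ = atan2(cos α − cos β, d − sin α + sin β) = 0.225634 rad; t = (α − φ) mod 2π = 5.197706 rad, q = (φ − β) mod 2π = 3.801212 rad → L = 3.89·(5.197706 + 6.972200 + 3.801212) = 3.89·15.971117 = 62.127647 m
LSR: p² = d² − 2 + 2cos(α−β) + 2d(sin α + sin β) = 23.943169; p = √p² = 4.893176; φ = atan2(−cos α − cos β, d + sin α + sin β) − atan2(−2, p) = 0.436221 rad; t = (φ − α) mod 2π = 1.296066 rad, q = (φ − β) mod 2π = 4.011799 rad → L = 3.89·(1.296066 + 4.893176 + 4.011799) = 3.89·10.201041 = 39.682049 m
RSL: p² = d² − 2 + 2cos(α−β) − 2d(sin α + sin β) = 31.520870; p = √p² = 5.614345; φ = atan2(cos α + cos β, d − sin α − sin β) − atan2(2, p) = -0.384970 rad; t = (α − φ) mod 2π = 5.808310 rad, q = (β − φ) mod 2π = 3.092578 rad → L = 3.89·(5.808310 + 5.614345 + 3.092578) = 3.89·14.515233 = 56.464255 m
RLR: c = (6 − d² + 2cos(α−β) + 2d(sin α − sin β))/8 = -5.076446, |c| > 1 → infeasible
LRL: c = (6 − d² + 2cos(α−β) − 2d(sin α − sin β))/8 = -1.767242, |c| > 1 → infeasible
Shortest: LSL with L = 32.180219 m ≈ 32.1802 m
Convert LSL to answer units (arcs ×180/π): t = 0.521927·180/π = 29.9042°, p = ρ·p = 3.89·4.705097 = 18.3028 m, q = 3.045526·180/π = 174.4958°, L = 32.1802 m.

LSL: t = 29.9042°, p = 18.3028 m, q = 174.4958°, L = 32.1802 m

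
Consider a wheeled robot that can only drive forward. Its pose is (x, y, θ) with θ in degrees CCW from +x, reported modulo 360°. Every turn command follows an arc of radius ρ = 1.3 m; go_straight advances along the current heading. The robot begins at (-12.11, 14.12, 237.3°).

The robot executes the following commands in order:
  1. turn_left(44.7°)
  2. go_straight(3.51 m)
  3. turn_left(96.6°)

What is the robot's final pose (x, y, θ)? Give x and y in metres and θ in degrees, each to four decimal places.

set_pose: (x, y, θ) = (-12.1100, 14.1200, 237.3000°), ρ = 1.3
turn_left(44.7°): centre at ρ to the left, rotate +44.7° → (-12.2876, 13.1474, 282.0000°)
go_straight(3.51): x += 3.51·cos θ, y += 3.51·sin θ → (-11.5579, 9.7141, 282.0000°)
turn_left(96.6°): centre at ρ to the left, rotate +96.6° → (-9.8716, 8.7523, 378.6000° ≡ 18.6000°)

(-9.8716, 8.7523, 18.6000°)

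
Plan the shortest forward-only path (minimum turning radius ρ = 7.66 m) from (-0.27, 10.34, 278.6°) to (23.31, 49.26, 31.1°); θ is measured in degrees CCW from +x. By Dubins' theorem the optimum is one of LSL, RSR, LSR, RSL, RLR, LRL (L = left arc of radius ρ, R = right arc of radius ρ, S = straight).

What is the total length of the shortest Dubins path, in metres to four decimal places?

Let ψ = atan2(Δy, Δx) = atan2(38.92, 23.58) = 58.7901° be the start→goal bearing.
Normalize: d = |goal − start| / ρ = 45.505855/7.66 = 5.940712, α = (θ_start − ψ) mod 360° = 219.8099° = 3.836407 rad, β = (θ_goal − ψ) mod 360° = 332.3099° = 5.799902 rad.
Common terms: sin α = -0.640243, cos α = -0.768173, sin β = -0.464689, cos β = 0.885474, cos(α−β) = -0.382683, d² = 35.292060. Work in radians in the unit-radius frame; every candidate has L = ρ·(t + p + q).
LSL: p² = 2 + d² − 2cos(α−β) + 2d(sin α − sin β) = 35.971596; p = √p² = 5.997633; φ = atan2(cos β − cos α, d + sin α − sin β) = 0.279335 rad; t = (φ − α) mod 2π = 2.726114 rad, q = (β − φ) mod 2π = 5.520567 rad → L = 7.66·(2.726114 + 5.997633 + 5.520567) = 7.66·14.244313 = 109.111440 m
RSR: p² = 2 + d² − 2cos(α−β) + 2d(sin β − sin α) = 40.143258; p = √p² = 6.335871; φ = atan2(cos α − cos β, d − sin α + sin β) = -0.264055 rad; t = (α − φ) mod 2π = 4.100462 rad, q = (φ − β) mod 2π = 0.219228 rad → L = 7.66·(4.100462 + 6.335871 + 0.219228) = 7.66·10.655561 = 81.621594 m
LSR: p² = d² − 2 + 2cos(α−β) + 2d(sin α + sin β) = 19.398534; p = √p² = 4.404377; φ = atan2(−cos α − cos β, d + sin α + sin β) − atan2(−2, p) = 0.402001 rad; t = (φ − α) mod 2π = 2.848779 rad, q = (φ − β) mod 2π = 0.885284 rad → L = 7.66·(2.848779 + 4.404377 + 0.885284) = 7.66·8.138440 = 62.340450 m
RSL: p² = d² − 2 + 2cos(α−β) − 2d(sin α + sin β) = 45.654852; p = √p² = 6.756837; φ = atan2(cos α + cos β, d − sin α − sin β) − atan2(2, p) = -0.271133 rad; t = (α − φ) mod 2π = 4.107539 rad, q = (β − φ) mod 2π = 6.071035 rad → L = 7.66·(4.107539 + 6.756837 + 6.071035) = 7.66·16.935412 = 129.725253 m
RLR: c = (6 − d² + 2cos(α−β) + 2d(sin α − sin β))/8 = -4.017907, |c| > 1 → infeasible
LRL: c = (6 − d² + 2cos(α−β) − 2d(sin α − sin β))/8 = -3.496450, |c| > 1 → infeasible
Shortest: LSR with L = 62.340450 m ≈ 62.3405 m

62.3405 m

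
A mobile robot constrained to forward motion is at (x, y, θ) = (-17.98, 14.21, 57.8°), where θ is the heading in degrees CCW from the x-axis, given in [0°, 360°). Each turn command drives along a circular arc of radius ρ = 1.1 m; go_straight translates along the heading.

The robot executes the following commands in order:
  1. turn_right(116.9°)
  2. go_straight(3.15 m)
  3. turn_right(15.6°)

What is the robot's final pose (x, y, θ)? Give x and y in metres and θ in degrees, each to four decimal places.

(-14.3705, 11.2112, 285.3000°)

set_pose: (x, y, θ) = (-17.9800, 14.2100, 57.8000°), ρ = 1.1
turn_right(116.9°): centre at ρ to the right, rotate −116.9° → (-16.1053, 14.1887, -59.1000° ≡ 300.9000°)
go_straight(3.15): x += 3.15·cos θ, y += 3.15·sin θ → (-14.4877, 11.4858, 300.9000°)
turn_right(15.6°): centre at ρ to the right, rotate −15.6° → (-14.3705, 11.2112, 285.3000°)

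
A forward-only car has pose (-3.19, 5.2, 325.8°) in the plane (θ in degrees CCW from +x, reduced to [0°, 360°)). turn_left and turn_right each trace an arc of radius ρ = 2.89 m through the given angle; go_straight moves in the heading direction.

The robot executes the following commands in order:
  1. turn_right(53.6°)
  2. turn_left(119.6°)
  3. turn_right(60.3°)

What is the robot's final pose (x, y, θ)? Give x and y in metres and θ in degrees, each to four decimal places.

(5.3861, 0.6590, 331.5000°)

set_pose: (x, y, θ) = (-3.1900, 5.2000, 325.8000°), ρ = 2.89
turn_right(53.6°): centre at ρ to the right, rotate −53.6° → (-1.9266, 2.9207, 272.2000°)
turn_left(119.6°): centre at ρ to the left, rotate +119.6° → (2.4842, 0.5754, 391.8000° ≡ 31.8000°)
turn_right(60.3°): centre at ρ to the right, rotate −60.3° → (5.3861, 0.6590, -28.5000° ≡ 331.5000°)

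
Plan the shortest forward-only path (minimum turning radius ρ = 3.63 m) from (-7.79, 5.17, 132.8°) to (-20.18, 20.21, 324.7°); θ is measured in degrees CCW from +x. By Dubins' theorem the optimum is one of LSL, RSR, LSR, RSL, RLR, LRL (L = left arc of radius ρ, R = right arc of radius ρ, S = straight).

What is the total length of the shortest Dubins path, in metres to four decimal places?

Let ψ = atan2(Δy, Δx) = atan2(15.04, -12.39) = 129.4818° be the start→goal bearing.
Normalize: d = |goal − start| / ρ = 19.486244/3.63 = 5.368111, α = (θ_start − ψ) mod 360° = 3.3182° = 0.057913 rad, β = (θ_goal − ψ) mod 360° = 195.2182° = 3.407200 rad.
Common terms: sin α = 0.057881, cos α = 0.998323, sin β = -0.262496, cos β = -0.964933, cos(α−β) = -0.978509, d² = 28.816618. Work in radians in the unit-radius frame; every candidate has L = ρ·(t + p + q).
LSL: p² = 2 + d² − 2cos(α−β) + 2d(sin α − sin β) = 36.213271; p = √p² = 6.017746; φ = atan2(cos β − cos α, d + sin α − sin β) = -0.332328 rad; t = (φ − α) mod 2π = 5.892944 rad, q = (β − φ) mod 2π = 3.739528 rad → L = 3.63·(5.892944 + 6.017746 + 3.739528) = 3.63·15.650219 = 56.810293 m
RSR: p² = 2 + d² − 2cos(α−β) + 2d(sin β − sin α) = 29.334001; p = √p² = 5.416087; φ = atan2(cos α − cos β, d − sin α + sin β) = 0.370934 rad; t = (α − φ) mod 2π = 5.970165 rad, q = (φ − β) mod 2π = 3.246919 rad → L = 3.63·(5.970165 + 5.416087 + 3.246919) = 3.63·14.633171 = 53.118411 m
LSR: p² = d² − 2 + 2cos(α−β) + 2d(sin α + sin β) = 22.662813; p = √p² = 4.760548; φ = atan2(−cos α − cos β, d + sin α + sin β) − atan2(−2, p) = 0.391263 rad; t = (φ − α) mod 2π = 0.333350 rad, q = (φ − β) mod 2π = 3.267248 rad → L = 3.63·(0.333350 + 4.760548 + 3.267248) = 3.63·8.361146 = 30.350959 m
RSL: p² = d² − 2 + 2cos(α−β) − 2d(sin α + sin β) = 27.056388; p = √p² = 5.201576; φ = atan2(cos α + cos β, d − sin α − sin β) − atan2(2, p) = -0.361081 rad; t = (α − φ) mod 2π = 0.418994 rad, q = (β − φ) mod 2π = 3.768281 rad → L = 3.63·(0.418994 + 5.201576 + 3.768281) = 3.63·9.388851 = 34.081527 m
RLR: c = (6 − d² + 2cos(α−β) + 2d(sin α − sin β))/8 = -2.666750, |c| > 1 → infeasible
LRL: c = (6 − d² + 2cos(α−β) − 2d(sin α − sin β))/8 = -3.526659, |c| > 1 → infeasible
Shortest: LSR with L = 30.350959 m ≈ 30.3510 m

30.3510 m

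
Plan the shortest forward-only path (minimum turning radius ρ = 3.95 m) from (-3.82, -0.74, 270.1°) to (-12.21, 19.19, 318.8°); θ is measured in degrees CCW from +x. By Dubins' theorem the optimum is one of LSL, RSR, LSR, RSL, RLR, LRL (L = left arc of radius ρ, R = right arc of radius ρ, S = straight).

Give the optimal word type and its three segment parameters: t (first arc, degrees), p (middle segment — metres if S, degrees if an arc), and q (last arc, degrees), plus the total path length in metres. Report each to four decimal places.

Let ψ = atan2(Δy, Δx) = atan2(19.93, -8.39) = 112.8298° be the start→goal bearing.
Normalize: d = |goal − start| / ρ = 21.623991/3.95 = 5.474428, α = (θ_start − ψ) mod 360° = 157.2702° = 2.744883 rad, β = (θ_goal − ψ) mod 360° = 205.9702° = 3.594858 rad.
Common terms: sin α = 0.386386, cos α = -0.922337, sin β = -0.437904, cos β = -0.899022, cos(α−β) = 0.660002, d² = 29.969364. Work in radians in the unit-radius frame; every candidate has L = ρ·(t + p + q).
LSL: p² = 2 + d² − 2cos(α−β) + 2d(sin α − sin β) = 39.674387; p = √p² = 6.298761; φ = atan2(cos β − cos α, d + sin α − sin β) = 0.003702 rad; t = (φ − α) mod 2π = 3.542004 rad, q = (β − φ) mod 2π = 3.591157 rad → L = 3.95·(3.542004 + 6.298761 + 3.591157) = 3.95·13.431921 = 53.056090 m
RSR: p² = 2 + d² − 2cos(α−β) + 2d(sin β − sin α) = 21.624334; p = √p² = 4.650197; φ = atan2(cos α − cos β, d − sin α + sin β) = -0.005014 rad; t = (α − φ) mod 2π = 2.749897 rad, q = (φ − β) mod 2π = 2.683313 rad → L = 3.95·(2.749897 + 4.650197 + 2.683313) = 3.95·10.083407 = 39.829458 m
LSR: p² = d² − 2 + 2cos(α−β) + 2d(sin α + sin β) = 28.725306; p = √p² = 5.359599; φ = atan2(−cos α − cos β, d + sin α + sin β) − atan2(−2, p) = 0.681185 rad; t = (φ − α) mod 2π = 4.219487 rad, q = (φ − β) mod 2π = 3.369512 rad → L = 3.95·(4.219487 + 5.359599 + 3.369512) = 3.95·12.948598 = 51.146964 m
RSL: p² = d² − 2 + 2cos(α−β) − 2d(sin α + sin β) = 29.853429; p = √p² = 5.463829; φ = atan2(cos α + cos β, d − sin α − sin β) − atan2(2, p) = -0.669284 rad; t = (α − φ) mod 2π = 3.414166 rad, q = (β − φ) mod 2π = 4.264142 rad → L = 3.95·(3.414166 + 5.463829 + 4.264142) = 3.95·13.142137 = 51.911442 m
RLR: c = (6 − d² + 2cos(α−β) + 2d(sin α − sin β))/8 = -1.703042, |c| > 1 → infeasible
LRL: c = (6 − d² + 2cos(α−β) − 2d(sin α − sin β))/8 = -3.959298, |c| > 1 → infeasible
Shortest: RSR with L = 39.829458 m ≈ 39.8295 m
Convert RSR to answer units (arcs ×180/π): t = 2.749897·180/π = 157.5575°, p = ρ·p = 3.95·4.650197 = 18.3683 m, q = 2.683313·180/π = 153.7425°, L = 39.8295 m.

RSR: t = 157.5575°, p = 18.3683 m, q = 153.7425°, L = 39.8295 m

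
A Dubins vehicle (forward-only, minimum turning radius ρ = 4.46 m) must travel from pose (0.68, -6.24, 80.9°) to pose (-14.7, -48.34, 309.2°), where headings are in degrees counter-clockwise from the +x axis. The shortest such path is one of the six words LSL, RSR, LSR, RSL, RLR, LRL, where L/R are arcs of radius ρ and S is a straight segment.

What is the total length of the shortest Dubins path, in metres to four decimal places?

58.4587 m

Let ψ = atan2(Δy, Δx) = atan2(-42.10, -15.38) = -110.0683° be the start→goal bearing.
Normalize: d = |goal − start| / ρ = 44.821361/4.46 = 10.049633, α = (θ_start − ψ) mod 360° = 190.9683° = 3.333025 rad, β = (θ_goal − ψ) mod 360° = 59.2683° = 1.034427 rad.
Common terms: sin α = -0.190266, cos α = -0.981733, sin β = 0.859570, cos β = 0.511019, cos(α−β) = -0.665230, d² = 100.995114. Work in radians in the unit-radius frame; every candidate has L = ρ·(t + p + q).
LSL: p² = 2 + d² − 2cos(α−β) + 2d(sin α − sin β) = 83.224655; p = √p² = 9.122755; φ = atan2(cos β − cos α, d + sin α − sin β) = 0.164369 rad; t = (φ − α) mod 2π = 3.114528 rad, q = (β − φ) mod 2π = 0.870058 rad → L = 4.46·(3.114528 + 9.122755 + 0.870058) = 4.46·13.107341 = 58.458743 m
RSR: p² = 2 + d² − 2cos(α−β) + 2d(sin β − sin α) = 125.426493; p = √p² = 11.199397; φ = atan2(cos α − cos β, d − sin α + sin β) = -0.133686 rad; t = (α − φ) mod 2π = 3.466712 rad, q = (φ − β) mod 2π = 5.115072 rad → L = 4.46·(3.466712 + 11.199397 + 5.115072) = 4.46·19.781181 = 88.224067 m
LSR: p² = d² − 2 + 2cos(α−β) + 2d(sin α + sin β) = 111.117169; p = √p² = 10.541213; φ = atan2(−cos α − cos β, d + sin α + sin β) − atan2(−2, p) = 0.231389 rad; t = (φ − α) mod 2π = 3.181549 rad, q = (φ − β) mod 2π = 5.480147 rad → L = 4.46·(3.181549 + 10.541213 + 5.480147) = 4.46·19.202909 = 85.644973 m
RSL: p² = d² − 2 + 2cos(α−β) − 2d(sin α + sin β) = 84.212137; p = √p² = 9.176717; φ = atan2(cos α + cos β, d − sin α − sin β) − atan2(2, p) = -0.264726 rad; t = (α − φ) mod 2π = 3.597752 rad, q = (β − φ) mod 2π = 1.299153 rad → L = 4.46·(3.597752 + 9.176717 + 1.299153) = 4.46·14.073622 = 62.768354 m
RLR: c = (6 − d² + 2cos(α−β) + 2d(sin α − sin β))/8 = -14.678312, |c| > 1 → infeasible
LRL: c = (6 − d² + 2cos(α−β) − 2d(sin α − sin β))/8 = -9.403082, |c| > 1 → infeasible
Shortest: LSL with L = 58.458743 m ≈ 58.4587 m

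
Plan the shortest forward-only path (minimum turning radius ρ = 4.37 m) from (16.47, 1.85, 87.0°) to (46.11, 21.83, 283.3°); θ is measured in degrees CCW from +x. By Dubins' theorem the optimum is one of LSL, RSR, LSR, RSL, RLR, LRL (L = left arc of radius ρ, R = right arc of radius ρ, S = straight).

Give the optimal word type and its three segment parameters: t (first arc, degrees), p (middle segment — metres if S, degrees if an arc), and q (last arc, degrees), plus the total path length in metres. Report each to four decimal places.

RSR: t = 44.5902°, p = 28.4736 m, q = 119.1098°, L = 40.9591 m

Let ψ = atan2(Δy, Δx) = atan2(19.98, 29.64) = 33.9835° be the start→goal bearing.
Normalize: d = |goal − start| / ρ = 35.745349/4.37 = 8.179714, α = (θ_start − ψ) mod 360° = 53.0165° = 0.925313 rad, β = (θ_goal − ψ) mod 360° = 249.3165° = 4.351394 rad.
Common terms: sin α = 0.798809, cos α = 0.601585, sin β = -0.935546, cos β = -0.353205, cos(α−β) = -0.959805, d² = 66.907718. Work in radians in the unit-radius frame; every candidate has L = ρ·(t + p + q).
LSL: p² = 2 + d² − 2cos(α−β) + 2d(sin α − sin β) = 99.200382; p = √p² = 9.959939; φ = atan2(cos β − cos α, d + sin α − sin β) = -0.096010 rad; t = (φ − α) mod 2π = 5.261862 rad, q = (β − φ) mod 2π = 4.447405 rad → L = 4.37·(5.261862 + 9.959939 + 4.447405) = 4.37·19.669206 = 85.954428 m
RSR: p² = 2 + d² − 2cos(α−β) + 2d(sin β − sin α) = 42.454275; p = √p² = 6.515694; φ = atan2(cos α − cos β, d − sin α + sin β) = 0.147066 rad; t = (α − φ) mod 2π = 0.778246 rad, q = (φ − β) mod 2π = 2.078858 rad → L = 4.37·(0.778246 + 6.515694 + 2.078858) = 4.37·9.372798 = 40.959129 m
LSR: p² = d² − 2 + 2cos(α−β) + 2d(sin α + sin β) = 60.751170; p = √p² = 7.794304; φ = atan2(−cos α − cos β, d + sin α + sin β) − atan2(−2, p) = 0.220307 rad; t = (φ − α) mod 2π = 5.578179 rad, q = (φ − β) mod 2π = 2.152098 rad → L = 4.37·(5.578179 + 7.794304 + 2.152098) = 4.37·15.524581 = 67.842418 m
RSL: p² = d² − 2 + 2cos(α−β) − 2d(sin α + sin β) = 65.225045; p = √p² = 8.076202; φ = atan2(cos α + cos β, d − sin α − sin β) − atan2(2, p) = -0.212900 rad; t = (α − φ) mod 2π = 1.138213 rad, q = (β − φ) mod 2π = 4.564294 rad → L = 4.37·(1.138213 + 8.076202 + 4.564294) = 4.37·13.778710 = 60.212961 m
RLR: c = (6 − d² + 2cos(α−β) + 2d(sin α − sin β))/8 = -4.306784, |c| > 1 → infeasible
LRL: c = (6 − d² + 2cos(α−β) − 2d(sin α − sin β))/8 = -11.400048, |c| > 1 → infeasible
Shortest: RSR with L = 40.959129 m ≈ 40.9591 m
Convert RSR to answer units (arcs ×180/π): t = 0.778246·180/π = 44.5902°, p = ρ·p = 4.37·6.515694 = 28.4736 m, q = 2.078858·180/π = 119.1098°, L = 40.9591 m.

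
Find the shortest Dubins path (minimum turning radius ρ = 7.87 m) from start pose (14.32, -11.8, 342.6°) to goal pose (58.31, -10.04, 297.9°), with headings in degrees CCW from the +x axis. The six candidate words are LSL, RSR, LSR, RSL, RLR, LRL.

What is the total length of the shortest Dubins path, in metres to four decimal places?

46.1864 m

Let ψ = atan2(Δy, Δx) = atan2(1.76, 43.99) = 2.2911° be the start→goal bearing.
Normalize: d = |goal − start| / ρ = 44.025194/7.87 = 5.594053, α = (θ_start − ψ) mod 360° = 340.3089° = 5.939510 rad, β = (θ_goal − ψ) mod 360° = 295.6089° = 5.159348 rad.
Common terms: sin α = -0.336950, cos α = 0.941523, sin β = -0.901766, cos β = 0.432225, cos(α−β) = 0.710799, d² = 31.293424. Work in radians in the unit-radius frame; every candidate has L = ρ·(t + p + q).
LSL: p² = 2 + d² − 2cos(α−β) + 2d(sin α − sin β) = 38.191048; p = √p² = 6.179891; φ = atan2(cos β − cos α, d + sin α − sin β) = -0.082506 rad; t = (φ − α) mod 2π = 0.261169 rad, q = (β − φ) mod 2π = 5.241854 rad → L = 7.87·(0.261169 + 6.179891 + 5.241854) = 7.87·11.682914 = 91.944531 m
RSR: p² = 2 + d² − 2cos(α−β) + 2d(sin β − sin α) = 25.552603; p = √p² = 5.054958; φ = atan2(cos α − cos β, d − sin α + sin β) = 0.100923 rad; t = (α − φ) mod 2π = 5.838587 rad, q = (φ − β) mod 2π = 1.224761 rad → L = 7.87·(5.838587 + 5.054958 + 1.224761) = 7.87·12.118306 = 95.371066 m
LSR: p² = d² − 2 + 2cos(α−β) + 2d(sin α + sin β) = 16.856148; p = √p² = 4.105624; φ = atan2(−cos α − cos β, d + sin α + sin β) − atan2(−2, p) = 0.147764 rad; t = (φ − α) mod 2π = 0.491439 rad, q = (φ − β) mod 2π = 1.271601 rad → L = 7.87·(0.491439 + 4.105624 + 1.271601) = 7.87·5.868664 = 46.186385 m
RSL: p² = d² − 2 + 2cos(α−β) − 2d(sin α + sin β) = 44.573899; p = √p² = 6.676369; φ = atan2(cos α + cos β, d − sin α − sin β) − atan2(2, p) = -0.092649 rad; t = (α − φ) mod 2π = 6.032159 rad, q = (β − φ) mod 2π = 5.251997 rad → L = 7.87·(6.032159 + 6.676369 + 5.251997) = 7.87·17.960525 = 141.349331 m
RLR: c = (6 − d² + 2cos(α−β) + 2d(sin α − sin β))/8 = -2.194075, |c| > 1 → infeasible
LRL: c = (6 − d² + 2cos(α−β) − 2d(sin α − sin β))/8 = -3.773881, |c| > 1 → infeasible
Shortest: LSR with L = 46.186385 m ≈ 46.1864 m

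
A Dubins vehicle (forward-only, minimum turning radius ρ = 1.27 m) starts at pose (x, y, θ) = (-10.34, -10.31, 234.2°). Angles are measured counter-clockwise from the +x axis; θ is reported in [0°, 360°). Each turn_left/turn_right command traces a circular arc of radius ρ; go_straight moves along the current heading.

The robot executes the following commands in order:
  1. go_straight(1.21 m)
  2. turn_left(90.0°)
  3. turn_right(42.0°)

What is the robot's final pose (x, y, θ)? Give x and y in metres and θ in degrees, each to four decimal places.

(-10.2622, -13.8260, 282.2000°)

set_pose: (x, y, θ) = (-10.3400, -10.3100, 234.2000°), ρ = 1.27
go_straight(1.21): x += 1.21·cos θ, y += 1.21·sin θ → (-11.0478, -11.2914, 234.2000°)
turn_left(90.0°): centre at ρ to the left, rotate +90.0° → (-10.7606, -13.0643, 324.2000°)
turn_right(42.0°): centre at ρ to the right, rotate −42.0° → (-10.2622, -13.8260, 282.2000°)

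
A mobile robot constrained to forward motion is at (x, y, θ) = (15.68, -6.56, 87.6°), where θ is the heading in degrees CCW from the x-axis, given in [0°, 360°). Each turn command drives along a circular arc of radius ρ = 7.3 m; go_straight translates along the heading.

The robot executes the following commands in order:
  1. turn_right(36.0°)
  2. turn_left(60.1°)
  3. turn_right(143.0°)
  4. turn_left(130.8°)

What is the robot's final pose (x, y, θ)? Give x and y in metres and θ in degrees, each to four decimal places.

(39.8819, 21.2813, 99.5000°)

set_pose: (x, y, θ) = (15.6800, -6.5600, 87.6000°), ρ = 7.3
turn_right(36.0°): centre at ρ to the right, rotate −36.0° → (17.2526, -2.3313, 51.6000°)
turn_left(60.1°): centre at ρ to the left, rotate +60.1° → (18.3143, 4.9022, 111.7000°)
turn_right(143.0°): centre at ρ to the right, rotate −143.0° → (28.8895, 13.8389, -31.3000° ≡ 328.7000°)
turn_left(130.8°): centre at ρ to the left, rotate +130.8° → (39.8819, 21.2813, 459.5000° ≡ 99.5000°)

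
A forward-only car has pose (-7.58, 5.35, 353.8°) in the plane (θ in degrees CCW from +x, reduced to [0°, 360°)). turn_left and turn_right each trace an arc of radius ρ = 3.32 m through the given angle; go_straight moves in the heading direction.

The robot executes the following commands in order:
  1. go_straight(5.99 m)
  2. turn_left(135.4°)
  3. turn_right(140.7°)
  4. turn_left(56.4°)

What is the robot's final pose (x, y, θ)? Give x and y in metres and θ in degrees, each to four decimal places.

set_pose: (x, y, θ) = (-7.5800, 5.3500, 353.8000°), ρ = 3.32
go_straight(5.99): x += 5.99·cos θ, y += 5.99·sin θ → (-1.6250, 4.7031, 353.8000°)
turn_left(135.4°): centre at ρ to the left, rotate +135.4° → (1.3063, 10.1020, 489.2000° ≡ 129.2000°)
turn_right(140.7°): centre at ρ to the right, rotate −140.7° → (4.5411, 15.4537, -11.5000° ≡ 348.5000°)
turn_left(56.4°): centre at ρ to the left, rotate +56.4° → (7.5465, 16.3554, 404.9000° ≡ 44.9000°)

(7.5465, 16.3554, 44.9000°)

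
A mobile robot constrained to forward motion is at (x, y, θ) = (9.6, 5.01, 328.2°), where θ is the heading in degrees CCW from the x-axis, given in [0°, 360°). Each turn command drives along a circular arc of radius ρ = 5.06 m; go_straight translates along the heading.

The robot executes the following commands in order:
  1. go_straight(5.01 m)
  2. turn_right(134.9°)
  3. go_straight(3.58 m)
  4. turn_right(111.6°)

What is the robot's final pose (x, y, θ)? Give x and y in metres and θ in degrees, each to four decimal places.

set_pose: (x, y, θ) = (9.6000, 5.0100, 328.2000°), ρ = 5.06
go_straight(5.01): x += 5.01·cos θ, y += 5.01·sin θ → (13.8580, 2.3700, 328.2000°)
turn_right(134.9°): centre at ρ to the right, rotate −134.9° → (12.3556, -6.8548, 193.3000°)
go_straight(3.58): x += 3.58·cos θ, y += 3.58·sin θ → (8.8716, -7.6784, 193.3000°)
turn_right(111.6°): centre at ρ to the right, rotate −111.6° → (2.7006, -2.0236, 81.7000°)

(2.7006, -2.0236, 81.7000°)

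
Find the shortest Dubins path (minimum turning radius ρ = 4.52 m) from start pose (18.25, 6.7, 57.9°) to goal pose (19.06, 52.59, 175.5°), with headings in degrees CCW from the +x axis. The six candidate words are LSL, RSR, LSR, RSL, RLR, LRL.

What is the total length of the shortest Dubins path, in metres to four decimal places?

48.4941 m

Let ψ = atan2(Δy, Δx) = atan2(45.89, 0.81) = 88.9888° be the start→goal bearing.
Normalize: d = |goal − start| / ρ = 45.897148/4.52 = 10.154236, α = (θ_start − ψ) mod 360° = 328.9112° = 5.740584 rad, β = (θ_goal − ψ) mod 360° = 86.5112° = 1.509906 rad.
Common terms: sin α = -0.516366, cos α = 0.856368, sin β = 0.998147, cos β = 0.060853, cos(α−β) = -0.463296, d² = 103.108515. Work in radians in the unit-radius frame; every candidate has L = ρ·(t + p + q).
LSL: p² = 2 + d² − 2cos(α−β) + 2d(sin α − sin β) = 75.277673; p = √p² = 8.676271; φ = atan2(cos β − cos α, d + sin α − sin β) = -0.091818 rad; t = (φ − α) mod 2π = 0.450784 rad, q = (β − φ) mod 2π = 1.601723 rad → L = 4.52·(0.450784 + 8.676271 + 1.601723) = 4.52·10.728778 = 48.494076 m
RSR: p² = 2 + d² − 2cos(α−β) + 2d(sin β − sin α) = 136.792541; p = √p² = 11.695834; φ = atan2(cos α − cos β, d − sin α + sin β) = 0.068070 rad; t = (α − φ) mod 2π = 5.672514 rad, q = (φ − β) mod 2π = 4.841349 rad → L = 4.52·(5.672514 + 11.695834 + 4.841349) = 4.52·22.209698 = 100.387834 m
LSR: p² = d² − 2 + 2cos(α−β) + 2d(sin α + sin β) = 109.966160; p = √p² = 10.486475; φ = atan2(−cos α − cos β, d + sin α + sin β) − atan2(−2, p) = 0.102434 rad; t = (φ − α) mod 2π = 0.645036 rad, q = (φ − β) mod 2π = 4.875714 rad → L = 4.52·(0.645036 + 10.486475 + 4.875714) = 4.52·16.007225 = 72.352655 m
RSL: p² = d² − 2 + 2cos(α−β) − 2d(sin α + sin β) = 90.397685; p = √p² = 9.507770; φ = atan2(cos α + cos β, d − sin α − sin β) − atan2(2, p) = -0.112786 rad; t = (α − φ) mod 2π = 5.853370 rad, q = (β − φ) mod 2π = 1.622692 rad → L = 4.52·(5.853370 + 9.507770 + 1.622692) = 4.52·16.983831 = 76.766916 m
RLR: c = (6 − d² + 2cos(α−β) + 2d(sin α − sin β))/8 = -16.099068, |c| > 1 → infeasible
LRL: c = (6 − d² + 2cos(α−β) − 2d(sin α − sin β))/8 = -8.409709, |c| > 1 → infeasible
Shortest: LSL with L = 48.494076 m ≈ 48.4941 m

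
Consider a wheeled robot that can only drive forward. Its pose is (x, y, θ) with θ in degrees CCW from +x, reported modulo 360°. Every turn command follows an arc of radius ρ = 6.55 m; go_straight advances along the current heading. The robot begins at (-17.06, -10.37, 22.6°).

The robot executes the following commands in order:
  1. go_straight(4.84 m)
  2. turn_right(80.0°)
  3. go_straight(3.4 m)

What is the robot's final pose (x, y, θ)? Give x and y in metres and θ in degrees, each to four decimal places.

set_pose: (x, y, θ) = (-17.0600, -10.3700, 22.6000°), ρ = 6.55
go_straight(4.84): x += 4.84·cos θ, y += 4.84·sin θ → (-12.5917, -8.5100, 22.6000°)
turn_right(80.0°): centre at ρ to the right, rotate −80.0° → (-4.5565, -11.0281, -57.4000° ≡ 302.6000°)
go_straight(3.4): x += 3.4·cos θ, y += 3.4·sin θ → (-2.7246, -13.8924, 302.6000°)

(-2.7246, -13.8924, 302.6000°)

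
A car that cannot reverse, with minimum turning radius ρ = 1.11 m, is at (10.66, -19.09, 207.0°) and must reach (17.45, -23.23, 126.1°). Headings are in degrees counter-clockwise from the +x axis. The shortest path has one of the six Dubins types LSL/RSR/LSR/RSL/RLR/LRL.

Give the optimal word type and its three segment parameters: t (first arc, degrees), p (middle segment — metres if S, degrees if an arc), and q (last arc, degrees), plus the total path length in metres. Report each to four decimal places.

Let ψ = atan2(Δy, Δx) = atan2(-4.14, 6.79) = -31.3715° be the start→goal bearing.
Normalize: d = |goal − start| / ρ = 7.952591/1.11 = 7.164496, α = (θ_start − ψ) mod 360° = 238.3715° = 4.160368 rad, β = (θ_goal − ψ) mod 360° = 157.4715° = 2.748396 rad.
Common terms: sin α = -0.851466, cos α = -0.524409, sin β = 0.383143, cos β = -0.923689, cos(α−β) = 0.158158, d² = 51.330006. Work in radians in the unit-radius frame; every candidate has L = ρ·(t + p + q).
LSL: p² = 2 + d² − 2cos(α−β) + 2d(sin α − sin β) = 35.322985; p = √p² = 5.943314; φ = atan2(cos β − cos α, d + sin α − sin β) = -0.067232 rad; t = (φ − α) mod 2π = 2.055586 rad, q = (β − φ) mod 2π = 2.815628 rad → L = 1.11·(2.055586 + 5.943314 + 2.815628) = 1.11·10.814528 = 12.004126 m
RSR: p² = 2 + d² − 2cos(α−β) + 2d(sin β − sin α) = 70.704394; p = √p² = 8.408590; φ = atan2(cos α − cos β, d − sin α + sin β) = 0.047503 rad; t = (α − φ) mod 2π = 4.112865 rad, q = (φ − β) mod 2π = 3.582292 rad → L = 1.11·(4.112865 + 8.408590 + 3.582292) = 1.11·16.103747 = 17.875159 m
LSR: p² = d² − 2 + 2cos(α−β) + 2d(sin α + sin β) = 42.935720; p = √p² = 6.552535; φ = atan2(−cos α − cos β, d + sin α + sin β) − atan2(−2, p) = 0.509222 rad; t = (φ − α) mod 2π = 2.632039 rad, q = (φ − β) mod 2π = 4.044011 rad → L = 1.11·(2.632039 + 6.552535 + 4.044011) = 1.11·13.228586 = 14.683730 m
RSL: p² = d² − 2 + 2cos(α−β) − 2d(sin α + sin β) = 56.356924; p = √p² = 7.507125; φ = atan2(cos α + cos β, d − sin α − sin β) − atan2(2, p) = -0.447858 rad; t = (α − φ) mod 2π = 4.608225 rad, q = (β − φ) mod 2π = 3.196254 rad → L = 1.11·(4.608225 + 7.507125 + 3.196254) = 1.11·15.311604 = 16.995881 m
RLR: c = (6 − d² + 2cos(α−β) + 2d(sin α − sin β))/8 = -7.838049, |c| > 1 → infeasible
LRL: c = (6 − d² + 2cos(α−β) − 2d(sin α − sin β))/8 = -3.415373, |c| > 1 → infeasible
Shortest: LSL with L = 12.004126 m ≈ 12.0041 m
Convert LSL to answer units (arcs ×180/π): t = 2.055586·180/π = 117.7764°, p = ρ·p = 1.11·5.943314 = 6.5971 m, q = 2.815628·180/π = 161.3236°, L = 12.0041 m.

LSL: t = 117.7764°, p = 6.5971 m, q = 161.3236°, L = 12.0041 m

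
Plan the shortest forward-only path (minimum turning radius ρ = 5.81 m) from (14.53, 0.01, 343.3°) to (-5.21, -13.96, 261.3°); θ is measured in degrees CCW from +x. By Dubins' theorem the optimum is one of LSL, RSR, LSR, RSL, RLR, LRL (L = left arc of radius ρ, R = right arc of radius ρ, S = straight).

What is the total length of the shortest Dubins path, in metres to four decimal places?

Let ψ = atan2(Δy, Δx) = atan2(-13.97, -19.74) = -144.7130° be the start→goal bearing.
Normalize: d = |goal − start| / ρ = 24.183228/5.81 = 4.162346, α = (θ_start − ψ) mod 360° = 128.0130° = 2.234248 rad, β = (θ_goal − ψ) mod 360° = 46.0130° = 0.803078 rad.
Common terms: sin α = 0.787872, cos α = -0.615840, sin β = 0.719497, cos β = 0.694496, cos(α−β) = 0.139173, d² = 17.325120. Work in radians in the unit-radius frame; every candidate has L = ρ·(t + p + q).
LSL: p² = 2 + d² − 2cos(α−β) + 2d(sin α − sin β) = 19.615973; p = √p² = 4.428992; φ = atan2(cos β − cos α, d + sin α − sin β) = 0.300349 rad; t = (φ − α) mod 2π = 4.349287 rad, q = (β − φ) mod 2π = 0.502728 rad → L = 5.81·(4.349287 + 4.428992 + 0.502728) = 5.81·9.281008 = 53.922654 m
RSR: p² = 2 + d² − 2cos(α−β) + 2d(sin β − sin α) = 18.477576; p = √p² = 4.298555; φ = atan2(cos α − cos β, d − sin α + sin β) = -0.309762 rad; t = (α − φ) mod 2π = 2.544009 rad, q = (φ − β) mod 2π = 5.170346 rad → L = 5.81·(2.544009 + 4.298555 + 5.170346) = 5.81·12.012910 = 69.795009 m
LSR: p² = d² − 2 + 2cos(α−β) + 2d(sin α + sin β) = 28.151843; p = √p² = 5.305831; φ = atan2(−cos α − cos β, d + sin α + sin β) − atan2(−2, p) = 0.346602 rad; t = (φ − α) mod 2π = 4.395539 rad, q = (φ − β) mod 2π = 5.826709 rad → L = 5.81·(4.395539 + 5.305831 + 5.826709) = 5.81·15.528080 = 90.218143 m
RSL: p² = d² − 2 + 2cos(α−β) − 2d(sin α + sin β) = 3.055091; p = √p² = 1.747882; φ = atan2(cos α + cos β, d − sin α − sin β) − atan2(2, p) = -0.822949 rad; t = (α − φ) mod 2π = 3.057197 rad, q = (β − φ) mod 2π = 1.626027 rad → L = 5.81·(3.057197 + 1.747882 + 1.626027) = 5.81·6.431105 = 37.364722 m
RLR: c = (6 − d² + 2cos(α−β) + 2d(sin α − sin β))/8 = -1.309697, |c| > 1 → infeasible
LRL: c = (6 − d² + 2cos(α−β) − 2d(sin α − sin β))/8 = -1.451997, |c| > 1 → infeasible
Shortest: RSL with L = 37.364722 m ≈ 37.3647 m

37.3647 m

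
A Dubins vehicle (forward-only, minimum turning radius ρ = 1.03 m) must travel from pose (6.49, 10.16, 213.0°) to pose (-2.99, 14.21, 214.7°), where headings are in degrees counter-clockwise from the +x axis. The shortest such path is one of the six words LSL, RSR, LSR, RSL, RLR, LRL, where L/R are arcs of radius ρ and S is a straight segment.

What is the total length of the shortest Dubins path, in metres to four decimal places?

10.6820 m

Let ψ = atan2(Δy, Δx) = atan2(4.05, -9.48) = 156.8671° be the start→goal bearing.
Normalize: d = |goal − start| / ρ = 10.308875/1.03 = 10.008616, α = (θ_start − ψ) mod 360° = 56.1329° = 0.979704 rad, β = (θ_goal − ψ) mod 360° = 57.8329° = 1.009375 rad.
Common terms: sin α = 0.830333, cos α = 0.557268, sin β = 0.846499, cos β = 0.532390, cos(α−β) = 0.999560, d² = 100.172401. Work in radians in the unit-radius frame; every candidate has L = ρ·(t + p + q).
LSL: p² = 2 + d² − 2cos(α−β) + 2d(sin α − sin β) = 99.849671; p = √p² = 9.992481; φ = atan2(cos β − cos α, d + sin α − sin β) = -0.002490 rad; t = (φ − α) mod 2π = 5.300992 rad, q = (β − φ) mod 2π = 1.011864 rad → L = 1.03·(5.300992 + 9.992481 + 1.011864) = 1.03·16.305337 = 16.794497 m
RSR: p² = 2 + d² − 2cos(α−β) + 2d(sin β − sin α) = 100.496892; p = √p² = 10.024814; φ = atan2(cos α − cos β, d − sin α + sin β) = 0.002482 rad; t = (α − φ) mod 2π = 0.977222 rad, q = (φ − β) mod 2π = 5.276292 rad → L = 1.03·(0.977222 + 10.024814 + 5.276292) = 1.03·16.278329 = 16.766678 m
LSR: p² = d² − 2 + 2cos(α−β) + 2d(sin α + sin β) = 133.737049; p = √p² = 11.564474; φ = atan2(−cos α − cos β, d + sin α + sin β) − atan2(−2, p) = 0.078269 rad; t = (φ − α) mod 2π = 5.381750 rad, q = (φ − β) mod 2π = 5.352080 rad → L = 1.03·(5.381750 + 11.564474 + 5.352080) = 1.03·22.298304 = 22.967253 m
RSL: p² = d² − 2 + 2cos(α−β) − 2d(sin α + sin β) = 66.605992; p = √p² = 8.161249; φ = atan2(cos α + cos β, d − sin α − sin β) − atan2(2, p) = -0.110279 rad; t = (α − φ) mod 2π = 1.089983 rad, q = (β − φ) mod 2π = 1.119654 rad → L = 1.03·(1.089983 + 8.161249 + 1.119654) = 1.03·10.370886 = 10.682013 m
RLR: c = (6 − d² + 2cos(α−β) + 2d(sin α − sin β))/8 = -11.562111, |c| > 1 → infeasible
LRL: c = (6 − d² + 2cos(α−β) − 2d(sin α − sin β))/8 = -11.481209, |c| > 1 → infeasible
Shortest: RSL with L = 10.682013 m ≈ 10.6820 m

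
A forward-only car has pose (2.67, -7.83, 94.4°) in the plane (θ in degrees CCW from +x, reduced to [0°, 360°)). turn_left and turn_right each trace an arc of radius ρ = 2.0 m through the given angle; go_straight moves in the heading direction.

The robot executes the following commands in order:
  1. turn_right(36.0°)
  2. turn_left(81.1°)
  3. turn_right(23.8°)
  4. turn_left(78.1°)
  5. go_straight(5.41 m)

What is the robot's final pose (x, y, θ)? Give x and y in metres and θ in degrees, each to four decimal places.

set_pose: (x, y, θ) = (2.6700, -7.8300, 94.4000°), ρ = 2.0
turn_right(36.0°): centre at ρ to the right, rotate −36.0° → (2.9607, -6.6286, 58.4000°)
turn_left(81.1°): centre at ρ to the left, rotate +81.1° → (2.5561, -4.0598, 139.5000°)
turn_right(23.8°): centre at ρ to the right, rotate −23.8° → (2.0528, -3.4063, 115.7000°)
turn_left(78.1°): centre at ρ to the left, rotate +78.1° → (-0.2264, -2.3314, 193.8000°)
go_straight(5.41): x += 5.41·cos θ, y += 5.41·sin θ → (-5.4802, -3.6218, 193.8000°)

(-5.4802, -3.6218, 193.8000°)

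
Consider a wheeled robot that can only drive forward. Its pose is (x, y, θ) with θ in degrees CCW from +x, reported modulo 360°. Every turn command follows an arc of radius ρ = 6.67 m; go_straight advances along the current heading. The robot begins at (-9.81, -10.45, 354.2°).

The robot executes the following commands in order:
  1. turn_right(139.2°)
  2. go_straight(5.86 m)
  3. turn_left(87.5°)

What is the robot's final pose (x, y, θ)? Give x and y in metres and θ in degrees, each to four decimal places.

set_pose: (x, y, θ) = (-9.8100, -10.4500, 354.2000°), ρ = 6.67
turn_right(139.2°): centre at ρ to the right, rotate −139.2° → (-6.6583, -22.5496, 215.0000°)
go_straight(5.86): x += 5.86·cos θ, y += 5.86·sin θ → (-11.4585, -25.9108, 215.0000°)
turn_left(87.5°): centre at ρ to the left, rotate +87.5° → (-13.2582, -34.9583, 302.5000°)

(-13.2582, -34.9583, 302.5000°)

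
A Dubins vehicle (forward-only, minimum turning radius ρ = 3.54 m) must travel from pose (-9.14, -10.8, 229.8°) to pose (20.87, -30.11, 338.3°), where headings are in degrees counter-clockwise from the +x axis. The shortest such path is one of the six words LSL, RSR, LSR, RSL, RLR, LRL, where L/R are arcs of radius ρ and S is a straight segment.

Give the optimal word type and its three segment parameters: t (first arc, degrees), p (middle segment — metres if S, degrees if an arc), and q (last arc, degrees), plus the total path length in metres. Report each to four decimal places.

Let ψ = atan2(Δy, Δx) = atan2(-19.31, 30.01) = -32.7593° be the start→goal bearing.
Normalize: d = |goal − start| / ρ = 35.685798/3.54 = 10.080734, α = (θ_start − ψ) mod 360° = 262.5593° = 4.582525 rad, β = (θ_goal − ψ) mod 360° = 11.0593° = 0.193022 rad.
Common terms: sin α = -0.991580, cos α = -0.129499, sin β = 0.191826, cos β = 0.981429, cos(α−β) = -0.317305, d² = 101.621198. Work in radians in the unit-radius frame; every candidate has L = ρ·(t + p + q).
LSL: p² = 2 + d² − 2cos(α−β) + 2d(sin α − sin β) = 80.396622; p = √p² = 8.966416; φ = atan2(cos β − cos α, d + sin α − sin β) = 0.124218 rad; t = (φ − α) mod 2π = 1.824878 rad, q = (β − φ) mod 2π = 0.068804 rad → L = 3.54·(1.824878 + 8.966416 + 0.068804) = 3.54·10.860099 = 38.444749 m
RSR: p² = 2 + d² − 2cos(α−β) + 2d(sin β − sin α) = 128.114991; p = √p² = 11.318789; φ = atan2(cos α − cos β, d − sin α + sin β) = -0.098307 rad; t = (α − φ) mod 2π = 4.680832 rad, q = (φ − β) mod 2π = 5.991856 rad → L = 3.54·(4.680832 + 11.318789 + 5.991856) = 3.54·21.991478 = 77.849831 m
LSR: p² = d² − 2 + 2cos(α−β) + 2d(sin α + sin β) = 82.862375; p = √p² = 9.102877; φ = atan2(−cos α − cos β, d + sin α + sin β) − atan2(−2, p) = 0.124738 rad; t = (φ − α) mod 2π = 1.825398 rad, q = (φ − β) mod 2π = 6.214901 rad → L = 3.54·(1.825398 + 9.102877 + 6.214901) = 3.54·17.143177 = 60.686845 m
RSL: p² = d² − 2 + 2cos(α−β) − 2d(sin α + sin β) = 115.110801; p = √p² = 10.728970; φ = atan2(cos α + cos β, d − sin α − sin β) − atan2(2, p) = -0.106156 rad; t = (α − φ) mod 2π = 4.688681 rad, q = (β − φ) mod 2π = 0.299178 rad → L = 3.54·(4.688681 + 10.728970 + 0.299178) = 3.54·15.716830 = 55.637579 m
RLR: c = (6 − d² + 2cos(α−β) + 2d(sin α − sin β))/8 = -15.014374, |c| > 1 → infeasible
LRL: c = (6 − d² + 2cos(α−β) − 2d(sin α − sin β))/8 = -9.049578, |c| > 1 → infeasible
Shortest: LSL with L = 38.444749 m ≈ 38.4447 m
Convert LSL to answer units (arcs ×180/π): t = 1.824878·180/π = 104.5578°, p = ρ·p = 3.54·8.966416 = 31.7411 m, q = 0.068804·180/π = 3.9422°, L = 38.4447 m.

LSL: t = 104.5578°, p = 31.7411 m, q = 3.9422°, L = 38.4447 m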